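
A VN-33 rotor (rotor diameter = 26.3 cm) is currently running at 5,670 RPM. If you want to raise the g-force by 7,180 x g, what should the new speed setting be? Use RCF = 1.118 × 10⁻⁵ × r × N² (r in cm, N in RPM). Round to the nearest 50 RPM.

≈ 9000 RPM

r = 26.3 / 2 = 13.15 cm
Current RCF = 1.118 × 10⁻⁵ × 13.15 × (5670)² = 1.118 × 10⁻⁵ × 13.15 × 32,148,900 ≈ 4,726.4 × g
Target RCF = 4,726.4 + 7,180 = 11,906.4 × g
N² = 11,906.4 / (14.7017 × 10⁻⁵) = 80,986,553
N ≈ √80,986,553 ≈ 8,999.3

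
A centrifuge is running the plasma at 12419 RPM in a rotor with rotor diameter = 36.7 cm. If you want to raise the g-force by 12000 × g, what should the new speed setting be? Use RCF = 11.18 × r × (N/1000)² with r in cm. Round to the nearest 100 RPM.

≈ 14600 RPM

r = 36.7 / 2 = 18.35 cm
Current RCF = 11.18 × 18.35 × (12.419)² = 11.18 × 18.35 × 154.231561 ≈ 31,641.1 × g
Target RCF = 31,641.1 + 12,000 = 43,641.1 × g
(N/1000)² = 43,641.1 / 205.153 = 212.7246
N = 1000 × √212.7246 ≈ 14,585.1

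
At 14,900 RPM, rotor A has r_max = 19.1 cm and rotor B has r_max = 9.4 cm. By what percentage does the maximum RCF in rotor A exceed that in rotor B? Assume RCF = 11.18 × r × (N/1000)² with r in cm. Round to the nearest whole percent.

103%

At equal RPM, RCF scales linearly with r: ratio = 19.1 / 9.4 = 2.0319.
So rotor A delivers 103.2% more g-force.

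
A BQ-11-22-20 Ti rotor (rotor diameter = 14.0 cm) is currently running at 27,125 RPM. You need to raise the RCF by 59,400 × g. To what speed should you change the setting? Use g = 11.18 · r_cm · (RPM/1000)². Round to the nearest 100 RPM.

r = 14.0 / 2 = 7 cm
Current RCF = 11.18 × 7 × (27.125)² = 11.18 × 7 × 735.765625 ≈ 57,581 × g
Target RCF = 57,581 + 59,400 = 116,981 × g
(N/1000)² = 116,981 / 78.26 = 1494.774
N = 1000 × √1494.774 ≈ 38,662.3

≈ 38700 RPM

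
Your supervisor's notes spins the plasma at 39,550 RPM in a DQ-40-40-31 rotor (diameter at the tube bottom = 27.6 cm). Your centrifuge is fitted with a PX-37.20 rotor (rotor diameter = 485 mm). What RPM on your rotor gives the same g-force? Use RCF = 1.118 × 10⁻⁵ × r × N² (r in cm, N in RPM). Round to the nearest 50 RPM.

29850 RPM

Original rotor: r = 27.6 / 2 = 13.8 cm
RCF_original = 1.118 × 10⁻⁵ × 13.8 × (39550)² = 1.118 × 10⁻⁵ × 13.8 × 1,564,202,500 ≈ 241,331.4 × g
Your rotor: r = 485 mm / 2 = 242.5 mm = 24.25 cm
241,331.4 = 1.118 × 10⁻⁵ × 24.25 × N²
N² = 241,331.4 / (27.1115 × 10⁻⁵) = 890,144,035
N ≈ √890,144,035 ≈ 29,835.3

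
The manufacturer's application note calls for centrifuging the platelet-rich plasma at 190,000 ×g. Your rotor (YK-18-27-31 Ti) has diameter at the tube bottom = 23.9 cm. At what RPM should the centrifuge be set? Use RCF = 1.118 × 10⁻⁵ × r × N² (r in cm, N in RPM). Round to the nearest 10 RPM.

≈ 37710 RPM

r = 23.9 / 2 = 11.95 cm
190,000 = 1.118 × 10⁻⁵ × 11.95 × N²
N² = 190,000 / (13.3601 × 10⁻⁵) = 1,422,145,044
N ≈ √1,422,145,044 ≈ 37,711.3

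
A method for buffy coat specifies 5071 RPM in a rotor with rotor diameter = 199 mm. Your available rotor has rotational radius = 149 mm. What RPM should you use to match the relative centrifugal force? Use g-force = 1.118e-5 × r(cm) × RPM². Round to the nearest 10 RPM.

≈ 4140 RPM

Original rotor: r = 199 mm / 2 = 99.5 mm = 9.95 cm
RCF_original = 1.118 × 10⁻⁵ × 9.95 × (5071)² = 1.118 × 10⁻⁵ × 9.95 × 25,715,041 ≈ 2,860.6 × g
Your rotor: r = 149 mm = 14.9 cm
2,860.6 = 1.118 × 10⁻⁵ × 14.9 × N²
N² = 2,860.6 / (16.6582 × 10⁻⁵) = 17,172,324
N ≈ √17,172,324 ≈ 4,144.0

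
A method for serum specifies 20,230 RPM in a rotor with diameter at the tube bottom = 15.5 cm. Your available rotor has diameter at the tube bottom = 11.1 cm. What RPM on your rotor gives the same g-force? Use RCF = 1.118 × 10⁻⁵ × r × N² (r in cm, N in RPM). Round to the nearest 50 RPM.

≈ 23900 RPM

Original rotor: r = 15.5 / 2 = 7.75 cm
RCF_original = 1.118 × 10⁻⁵ × 7.75 × (20230)² = 1.118 × 10⁻⁵ × 7.75 × 409,252,900 ≈ 35,459.7 × g
Your rotor: r = 11.1 / 2 = 5.55 cm
35,459.7 = 1.118 × 10⁻⁵ × 5.55 × N²
N² = 35,459.7 / (6.2049 × 10⁻⁵) = 571,478,992
N ≈ √571,478,992 ≈ 23,905.6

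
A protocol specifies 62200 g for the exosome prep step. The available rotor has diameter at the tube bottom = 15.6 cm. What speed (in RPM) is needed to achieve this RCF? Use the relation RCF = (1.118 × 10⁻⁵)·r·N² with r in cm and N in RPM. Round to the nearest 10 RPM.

r = 15.6 / 2 = 7.8 cm
62,200 = 1.118 × 10⁻⁵ × 7.8 × N²
N² = 62,200 / (8.7204 × 10⁻⁵) = 713,270,033
N ≈ √713,270,033 ≈ 26,707.1

N ≈ 26710 RPM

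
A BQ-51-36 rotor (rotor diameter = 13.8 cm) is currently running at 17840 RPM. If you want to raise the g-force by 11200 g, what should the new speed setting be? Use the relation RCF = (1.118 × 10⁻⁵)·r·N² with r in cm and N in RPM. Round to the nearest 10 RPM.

≈ 21530 RPM

r = 13.8 / 2 = 6.9 cm
Current RCF = 1.118 × 10⁻⁵ × 6.9 × (17840)² = 1.118 × 10⁻⁵ × 6.9 × 318,265,600 ≈ 24,551.6 × g
Target RCF = 24,551.6 + 11,200 = 35,751.6 × g
N² = 35,751.6 / (7.7142 × 10⁻⁵) = 463,451,816
N ≈ √463,451,816 ≈ 21,527.9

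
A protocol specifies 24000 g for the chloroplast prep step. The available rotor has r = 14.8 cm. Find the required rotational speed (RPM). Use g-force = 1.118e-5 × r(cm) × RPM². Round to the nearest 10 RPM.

RCF = 1.118 × 10⁻⁵ × r × N²
24,000 = 1.118 × 10⁻⁵ × 14.8 × N²
N² = 24,000 / (16.5464 × 10⁻⁵) = 145,046,657
N ≈ √145,046,657 ≈ 12,043.5

12040 RPM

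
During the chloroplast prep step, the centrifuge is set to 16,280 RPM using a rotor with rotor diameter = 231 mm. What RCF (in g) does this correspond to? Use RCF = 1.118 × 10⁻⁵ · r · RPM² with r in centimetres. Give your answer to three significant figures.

r = 231 mm / 2 = 115.5 mm = 11.55 cm
RCF = 1.118 × 10⁻⁵ × 11.55 × (16280)² = 1.118 × 10⁻⁵ × 11.55 × 265,038,400 ≈ 34,224.1 × g

RCF ≈ 34200 g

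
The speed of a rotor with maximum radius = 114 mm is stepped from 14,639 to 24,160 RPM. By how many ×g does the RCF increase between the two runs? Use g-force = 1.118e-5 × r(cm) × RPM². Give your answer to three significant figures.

r = 114 mm = 11.4 cm
RCF₁ = 1.118 × 10⁻⁵ × 11.4 × (14639)² = 1.118 × 10⁻⁵ × 11.4 × 214,300,321 ≈ 27,313 × g
RCF₂ = 1.118 × 10⁻⁵ × 11.4 × (24160)² = 1.118 × 10⁻⁵ × 11.4 × 583,705,600 ≈ 74,394.4 × g
Increase = 74,394.4 − 27,313 = 47,081.4

47100 ×g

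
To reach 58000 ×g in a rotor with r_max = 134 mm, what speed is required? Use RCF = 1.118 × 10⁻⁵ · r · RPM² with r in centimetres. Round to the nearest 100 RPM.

r = 134 mm = 13.4 cm
58,000 = 1.118 × 10⁻⁵ × 13.4 × N²
N² = 58,000 / (14.9812 × 10⁻⁵) = 387,151,897
N ≈ √387,151,897 ≈ 19,676.2

N ≈ 19700 RPM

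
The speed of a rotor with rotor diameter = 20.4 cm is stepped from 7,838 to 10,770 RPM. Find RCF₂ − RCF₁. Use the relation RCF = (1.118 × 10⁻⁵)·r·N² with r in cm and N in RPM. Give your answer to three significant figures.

r = 20.4 / 2 = 10.2 cm
RCF₁ = 1.118 × 10⁻⁵ × 10.2 × (7838)² = 1.118 × 10⁻⁵ × 10.2 × 61,434,244 ≈ 7,005.7 × g
RCF₂ = 1.118 × 10⁻⁵ × 10.2 × (10770)² = 1.118 × 10⁻⁵ × 10.2 × 115,992,900 ≈ 13,227.4 × g
Increase = 13,227.4 − 7,005.7 = 6,221.7

≈ 6220 x g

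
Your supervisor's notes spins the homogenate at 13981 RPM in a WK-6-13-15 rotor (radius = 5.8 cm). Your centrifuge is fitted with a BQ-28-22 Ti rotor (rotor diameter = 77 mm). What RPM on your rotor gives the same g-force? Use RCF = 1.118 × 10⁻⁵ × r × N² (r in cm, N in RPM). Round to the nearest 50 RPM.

17150 RPM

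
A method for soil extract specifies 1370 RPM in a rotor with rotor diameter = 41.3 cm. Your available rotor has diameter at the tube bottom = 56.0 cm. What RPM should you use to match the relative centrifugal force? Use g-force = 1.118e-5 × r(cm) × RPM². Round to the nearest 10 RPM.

1180 RPM

Original rotor: r = 41.3 / 2 = 20.65 cm
RCF_original = 1.118 × 10⁻⁵ × 20.65 × (1370)² = 1.118 × 10⁻⁵ × 20.65 × 1,876,900 ≈ 433.3 × g
Your rotor: r = 56.0 / 2 = 28 cm
433.3 = 1.118 × 10⁻⁵ × 28 × N²
N² = 433.3 / (31.304 × 10⁻⁵) = 1,384,168
N ≈ √1,384,168 ≈ 1,176.5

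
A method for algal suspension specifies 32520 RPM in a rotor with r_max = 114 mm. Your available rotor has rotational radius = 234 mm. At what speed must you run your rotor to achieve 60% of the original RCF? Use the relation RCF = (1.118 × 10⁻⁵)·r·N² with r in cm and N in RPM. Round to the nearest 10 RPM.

≈ 17580 RPM

Original rotor: r = 114 mm = 11.4 cm
RCF_original = 1.118 × 10⁻⁵ × 11.4 × (32520)² = 1.118 × 10⁻⁵ × 11.4 × 1,057,550,400 ≈ 134,786.9 × g
Target RCF = 0.6 × 134,786.9 ≈ 80,872.1 × g
Your rotor: r = 234 mm = 23.4 cm
80,872.1 = 1.118 × 10⁻⁵ × 23.4 × N²
N² = 80,872.1 / (26.1612 × 10⁻⁵) = 309,129,933
N ≈ √309,129,933 ≈ 17,582.1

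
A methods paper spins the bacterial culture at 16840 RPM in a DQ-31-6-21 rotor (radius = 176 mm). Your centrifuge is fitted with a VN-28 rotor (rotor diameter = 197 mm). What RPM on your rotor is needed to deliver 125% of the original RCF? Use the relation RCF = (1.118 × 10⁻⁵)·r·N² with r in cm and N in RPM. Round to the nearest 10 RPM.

Original rotor: r = 176 mm = 17.6 cm
RCF_original = 1.118 × 10⁻⁵ × 17.6 × (16840)² = 1.118 × 10⁻⁵ × 17.6 × 283,585,600 ≈ 55,800.6 × g
Target RCF = 1.25 × 55,800.6 ≈ 69,750.8 × g
Your rotor: r = 197 mm / 2 = 98.5 mm = 9.85 cm
69,750.8 = 1.118 × 10⁻⁵ × 9.85 × N²
N² = 69,750.8 / (11.0123 × 10⁻⁵) = 633,389,937
N ≈ √633,389,937 ≈ 25,167.2

≈ 25170 RPM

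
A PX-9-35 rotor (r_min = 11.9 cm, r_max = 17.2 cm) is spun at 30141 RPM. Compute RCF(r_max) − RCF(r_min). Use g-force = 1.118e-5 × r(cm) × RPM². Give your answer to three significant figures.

RCF_max = 1.118 × 10⁻⁵ × 17.2 × (30141)² = 1.118 × 10⁻⁵ × 17.2 × 908,479,881 ≈ 174,697 × g
RCF_min = 1.118 × 10⁻⁵ × 11.9 × (30141)² = 1.118 × 10⁻⁵ × 11.9 × 908,479,881 ≈ 120,866 × g
ΔRCF = 174,697 − 120,866 = 53,831

53800 x g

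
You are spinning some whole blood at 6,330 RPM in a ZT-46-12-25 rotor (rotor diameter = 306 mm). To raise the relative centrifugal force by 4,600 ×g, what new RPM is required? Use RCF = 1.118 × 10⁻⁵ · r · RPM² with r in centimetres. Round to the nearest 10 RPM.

r = 306 mm / 2 = 153 mm = 15.3 cm
Current RCF = 1.118 × 10⁻⁵ × 15.3 × (6330)² = 1.118 × 10⁻⁵ × 15.3 × 40,068,900 ≈ 6,853.9 × g
Target RCF = 6,853.9 + 4,600 = 11,453.9 × g
N² = 11,453.9 / (17.1054 × 10⁻⁵) = 66,960,726
N ≈ √66,960,726 ≈ 8,183.0

N₂ ≈ 8180 RPM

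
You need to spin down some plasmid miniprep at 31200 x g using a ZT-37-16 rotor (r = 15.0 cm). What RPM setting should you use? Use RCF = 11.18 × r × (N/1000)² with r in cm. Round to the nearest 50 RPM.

31,200 = 11.18 × 15 × (N/1000)²
(N/1000)² = 31,200 / 167.7 = 186.0465
N = 1000 × √186.0465 ≈ 13,639.9

≈ 13650 RPM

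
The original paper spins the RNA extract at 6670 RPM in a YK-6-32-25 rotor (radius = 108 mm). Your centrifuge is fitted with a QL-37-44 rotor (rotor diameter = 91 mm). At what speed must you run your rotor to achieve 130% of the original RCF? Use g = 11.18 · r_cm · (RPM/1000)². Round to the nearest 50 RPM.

≈ 11700 RPM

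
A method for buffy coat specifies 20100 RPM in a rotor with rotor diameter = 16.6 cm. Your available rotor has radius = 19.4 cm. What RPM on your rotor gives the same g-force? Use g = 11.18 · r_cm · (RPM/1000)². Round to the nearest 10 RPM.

13150 RPM

Original rotor: r = 16.6 / 2 = 8.3 cm
RCF = 11.18 × r × (N/1000)²
RCF_original = 11.18 × 8.3 × (20.1)² = 11.18 × 8.3 × 404.01 ≈ 37,489.7 × g
37,489.7 = 11.18 × 19.4 × (N/1000)²
(N/1000)² = 37,489.7 / 216.892 = 172.8496
N = 1000 × √172.8496 ≈ 13,147.2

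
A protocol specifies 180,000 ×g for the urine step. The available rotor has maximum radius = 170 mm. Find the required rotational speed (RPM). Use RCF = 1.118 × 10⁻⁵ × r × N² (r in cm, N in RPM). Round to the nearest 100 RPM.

r = 170 mm = 17.0 cm
RCF = 1.118 × 10⁻⁵ × r × N²
180,000 = 1.118 × 10⁻⁵ × 17 × N²
N² = 180,000 / (19.006 × 10⁻⁵) = 947,069,347
N ≈ √947,069,347 ≈ 30,774.5

≈ 30800 RPM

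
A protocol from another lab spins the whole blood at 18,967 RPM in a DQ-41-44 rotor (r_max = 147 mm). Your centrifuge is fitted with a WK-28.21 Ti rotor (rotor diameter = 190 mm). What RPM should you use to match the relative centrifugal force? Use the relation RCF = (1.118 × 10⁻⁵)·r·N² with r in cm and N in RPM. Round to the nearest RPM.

23594 RPM

Original rotor: r = 147 mm = 14.7 cm
RCF_original = 1.118 × 10⁻⁵ × 14.7 × (18967)² = 1.118 × 10⁻⁵ × 14.7 × 359,747,089 ≈ 59,123 × g
Your rotor: r = 190 mm / 2 = 95 mm = 9.5 cm
59,123 = 1.118 × 10⁻⁵ × 9.5 × N²
N² = 59,123 / (10.621 × 10⁻⁵) = 556,661,331
N ≈ √556,661,331 ≈ 23,593.7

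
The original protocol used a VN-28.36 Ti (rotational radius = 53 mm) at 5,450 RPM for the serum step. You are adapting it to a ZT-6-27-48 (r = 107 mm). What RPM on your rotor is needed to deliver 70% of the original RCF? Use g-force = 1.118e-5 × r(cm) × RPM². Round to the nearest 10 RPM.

3210 RPM

Original rotor: r = 53 mm = 5.3 cm
RCF = 1.118 × 10⁻⁵ × r × N²
RCF_original = 1.118 × 10⁻⁵ × 5.3 × (5450)² = 1.118 × 10⁻⁵ × 5.3 × 29,702,500 ≈ 1,760 × g
Target RCF = 0.7 × 1,760 ≈ 1,232 × g
Your rotor: r = 107 mm = 10.7 cm
1,232 = 1.118 × 10⁻⁵ × 10.7 × N²
N² = 1,232 / (11.9626 × 10⁻⁵) = 10,298,764
N ≈ √10,298,764 ≈ 3,209.2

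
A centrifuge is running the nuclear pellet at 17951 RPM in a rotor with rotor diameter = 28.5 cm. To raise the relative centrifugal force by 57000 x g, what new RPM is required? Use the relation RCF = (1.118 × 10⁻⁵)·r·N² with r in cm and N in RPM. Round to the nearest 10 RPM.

26080 RPM

r = 28.5 / 2 = 14.25 cm
Current RCF = 1.118 × 10⁻⁵ × 14.25 × (17951)² = 1.118 × 10⁻⁵ × 14.25 × 322,238,401 ≈ 51,337.4 × g
Target RCF = 51,337.4 + 57,000 = 108,337.4 × g
N² = 108,337.4 / (15.9315 × 10⁻⁵) = 680,020,086
N ≈ √680,020,086 ≈ 26,077.2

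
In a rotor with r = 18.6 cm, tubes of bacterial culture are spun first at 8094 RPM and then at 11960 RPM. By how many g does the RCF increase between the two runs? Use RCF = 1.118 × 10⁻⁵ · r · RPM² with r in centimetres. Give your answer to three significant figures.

RCF₁ = 1.118 × 10⁻⁵ × 18.6 × (8094)² = 1.118 × 10⁻⁵ × 18.6 × 65,512,836 ≈ 13,623.3 × g
RCF₂ = 1.118 × 10⁻⁵ × 18.6 × (11960)² = 1.118 × 10⁻⁵ × 18.6 × 143,041,600 ≈ 29,745.2 × g
Increase = 29,745.2 − 13,623.3 = 16,121.9

16100 g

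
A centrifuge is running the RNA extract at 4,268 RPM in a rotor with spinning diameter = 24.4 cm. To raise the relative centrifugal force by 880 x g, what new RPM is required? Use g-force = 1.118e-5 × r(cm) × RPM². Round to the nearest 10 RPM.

r = 24.4 / 2 = 12.2 cm
Current RCF = 1.118 × 10⁻⁵ × 12.2 × (4268)² = 1.118 × 10⁻⁵ × 12.2 × 18,215,824 ≈ 2,484.6 × g
Target RCF = 2,484.6 + 880 = 3,364.6 × g
N² = 3,364.6 / (13.6396 × 10⁻⁵) = 24,667,879
N ≈ √24,667,879 ≈ 4,966.7

N₂ ≈ 4970 RPM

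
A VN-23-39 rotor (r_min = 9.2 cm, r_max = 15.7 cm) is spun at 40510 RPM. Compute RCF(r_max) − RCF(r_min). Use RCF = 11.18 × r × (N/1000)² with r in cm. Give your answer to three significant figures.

119000 g

RCF_max = 11.18 × 15.7 × (40.51)² = 11.18 × 15.7 × 1,641.0601 ≈ 288,048.7 × g
RCF_min = 11.18 × 9.2 × (40.51)² = 11.18 × 9.2 × 1,641.0601 ≈ 168,792.9 × g
ΔRCF = 288,048.7 − 168,792.9 = 119,255.8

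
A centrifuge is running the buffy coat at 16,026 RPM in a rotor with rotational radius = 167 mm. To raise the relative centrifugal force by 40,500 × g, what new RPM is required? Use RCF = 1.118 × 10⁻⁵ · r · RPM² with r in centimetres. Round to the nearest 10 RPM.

≈ 21770 RPM

r = 167 mm = 16.7 cm
Current RCF = 1.118 × 10⁻⁵ × 16.7 × (16026)² = 1.118 × 10⁻⁵ × 16.7 × 256,832,676 ≈ 47,952.2 × g
Target RCF = 47,952.2 + 40,500 = 88,452.2 × g
N² = 88,452.2 / (18.6706 × 10⁻⁵) = 473,751,245
N ≈ √473,751,245 ≈ 21,765.8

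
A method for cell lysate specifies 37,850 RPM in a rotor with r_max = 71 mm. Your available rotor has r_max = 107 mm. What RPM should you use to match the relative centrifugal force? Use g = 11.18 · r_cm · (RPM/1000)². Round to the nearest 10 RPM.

Original rotor: r = 71 mm = 7.1 cm
RCF_original = 11.18 × 7.1 × (37.85)² = 11.18 × 7.1 × 1,432.6225 ≈ 113,718.7 × g
Your rotor: r = 107 mm = 10.7 cm
113,718.7 = 11.18 × 10.7 × (N/1000)²
(N/1000)² = 113,718.7 / 119.626 = 950.6186
N = 1000 × √950.6186 ≈ 30,832.1

≈ 30830 RPM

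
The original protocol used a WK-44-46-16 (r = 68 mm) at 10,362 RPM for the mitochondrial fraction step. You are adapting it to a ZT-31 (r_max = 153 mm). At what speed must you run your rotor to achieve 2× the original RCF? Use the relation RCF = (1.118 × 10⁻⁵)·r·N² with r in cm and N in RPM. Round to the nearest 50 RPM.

Original rotor: r = 68 mm = 6.8 cm
RCF = 1.118 × 10⁻⁵ × r × N²
RCF_original = 1.118 × 10⁻⁵ × 6.8 × (10362)² = 1.118 × 10⁻⁵ × 6.8 × 107,371,044 ≈ 8,162.8 × g
Target RCF = 2 × 8,162.8 ≈ 16,325.6 × g
Your rotor: r = 153 mm = 15.3 cm
16,325.6 = 1.118 × 10⁻⁵ × 15.3 × N²
N² = 16,325.6 / (17.1054 × 10⁻⁵) = 95,441,206
N ≈ √95,441,206 ≈ 9,769.4

≈ 9750 RPM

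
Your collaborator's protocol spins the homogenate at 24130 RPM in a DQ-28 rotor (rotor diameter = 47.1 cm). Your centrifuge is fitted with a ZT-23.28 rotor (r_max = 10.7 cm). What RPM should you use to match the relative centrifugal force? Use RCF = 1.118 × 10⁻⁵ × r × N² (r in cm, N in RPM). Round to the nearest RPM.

Original rotor: r = 47.1 / 2 = 23.55 cm
RCF_original = 1.118 × 10⁻⁵ × 23.55 × (24130)² = 1.118 × 10⁻⁵ × 23.55 × 582,256,900 ≈ 153,301.8 × g
153,301.8 = 1.118 × 10⁻⁵ × 10.7 × N²
N² = 153,301.8 / (11.9626 × 10⁻⁵) = 1,281,509,036
N ≈ √1,281,509,036 ≈ 35,798.2

≈ 35798 RPM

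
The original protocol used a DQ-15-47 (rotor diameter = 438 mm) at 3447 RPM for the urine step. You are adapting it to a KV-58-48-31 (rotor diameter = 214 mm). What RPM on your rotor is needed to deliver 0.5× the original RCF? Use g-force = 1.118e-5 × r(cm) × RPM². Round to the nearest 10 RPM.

≈ 3490 RPM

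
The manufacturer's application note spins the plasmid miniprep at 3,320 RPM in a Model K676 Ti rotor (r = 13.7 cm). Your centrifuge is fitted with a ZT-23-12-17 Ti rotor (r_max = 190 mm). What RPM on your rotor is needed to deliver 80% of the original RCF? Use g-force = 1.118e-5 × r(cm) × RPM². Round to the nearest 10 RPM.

RCF_original = 1.118 × 10⁻⁵ × 13.7 × (3320)² = 1.118 × 10⁻⁵ × 13.7 × 11,022,400 ≈ 1,688.3 × g
Target RCF = 0.8 × 1,688.3 ≈ 1,350.6 × g
Your rotor: r = 190 mm = 19.0 cm
1,350.6 = 1.118 × 10⁻⁵ × 19 × N²
N² = 1,350.6 / (21.242 × 10⁻⁵) = 6,358,158
N ≈ √6,358,158 ≈ 2,521.5

≈ 2520 RPM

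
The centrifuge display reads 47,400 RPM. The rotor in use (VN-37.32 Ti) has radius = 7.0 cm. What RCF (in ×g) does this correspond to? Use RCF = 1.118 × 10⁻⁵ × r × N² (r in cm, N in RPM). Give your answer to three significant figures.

RCF = 1.118 × 10⁻⁵ × r × N²
RCF = 1.118 × 10⁻⁵ × 7 × (47400)² = 1.118 × 10⁻⁵ × 7 × 2,246,760,000 ≈ 175,831.4 × g

176000 ×g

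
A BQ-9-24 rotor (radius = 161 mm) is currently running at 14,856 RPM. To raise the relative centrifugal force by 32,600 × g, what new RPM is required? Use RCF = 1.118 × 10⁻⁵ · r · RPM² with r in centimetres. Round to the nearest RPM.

≈ 20045 RPM

r = 161 mm = 16.1 cm
Current RCF = 1.118 × 10⁻⁵ × 16.1 × (14856)² = 1.118 × 10⁻⁵ × 16.1 × 220,700,736 ≈ 39,725.7 × g
Target RCF = 39,725.7 + 32,600 = 72,325.7 × g
N² = 72,325.7 / (17.9998 × 10⁻⁵) = 401,813,909
N ≈ √401,813,909 ≈ 20,045.3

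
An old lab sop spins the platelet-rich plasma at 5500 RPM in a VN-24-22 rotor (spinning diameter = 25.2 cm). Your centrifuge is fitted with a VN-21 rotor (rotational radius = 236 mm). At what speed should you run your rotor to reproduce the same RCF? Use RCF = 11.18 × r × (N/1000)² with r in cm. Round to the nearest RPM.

≈ 4019 RPM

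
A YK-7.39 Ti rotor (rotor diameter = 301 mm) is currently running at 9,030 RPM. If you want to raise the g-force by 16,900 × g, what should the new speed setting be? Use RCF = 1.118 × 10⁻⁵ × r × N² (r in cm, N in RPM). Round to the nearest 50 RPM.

13500 RPM

r = 301 mm / 2 = 150.5 mm = 15.05 cm
Current RCF = 1.118 × 10⁻⁵ × 15.05 × (9030)² = 1.118 × 10⁻⁵ × 15.05 × 81,540,900 ≈ 13,720 × g
Target RCF = 13,720 + 16,900 = 30,620 × g
N² = 30,620 / (16.8259 × 10⁻⁵) = 181,981,350
N ≈ √181,981,350 ≈ 13,490.0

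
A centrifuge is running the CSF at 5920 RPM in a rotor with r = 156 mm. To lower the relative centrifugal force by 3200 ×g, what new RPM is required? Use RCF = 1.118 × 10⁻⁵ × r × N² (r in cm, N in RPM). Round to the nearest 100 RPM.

r = 156 mm = 15.6 cm
Current RCF = 1.118 × 10⁻⁵ × 15.6 × (5920)² = 1.118 × 10⁻⁵ × 15.6 × 35,046,400 ≈ 6,112.4 × g
Target RCF = 6,112.4 − 3,200 = 2,912.4 × g
N² = 2,912.4 / (17.4408 × 10⁻⁵) = 16,698,775
N ≈ √16,698,775 ≈ 4,086.4

≈ 4100 RPM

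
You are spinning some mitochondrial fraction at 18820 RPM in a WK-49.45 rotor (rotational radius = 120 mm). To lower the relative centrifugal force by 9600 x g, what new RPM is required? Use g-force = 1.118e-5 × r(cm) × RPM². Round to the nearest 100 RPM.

r = 120 mm = 12.0 cm
Current RCF = 1.118 × 10⁻⁵ × 12 × (18820)² = 1.118 × 10⁻⁵ × 12 × 354,192,400 ≈ 47,518.5 × g
Target RCF = 47,518.5 − 9,600 = 37,918.5 × g
N² = 37,918.5 / (13.416 × 10⁻⁵) = 282,636,404
N ≈ √282,636,404 ≈ 16,811.8

≈ 16800 RPM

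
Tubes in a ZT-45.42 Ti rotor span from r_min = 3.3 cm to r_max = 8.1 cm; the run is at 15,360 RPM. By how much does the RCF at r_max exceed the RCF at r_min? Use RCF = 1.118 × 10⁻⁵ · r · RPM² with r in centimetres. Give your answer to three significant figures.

12700 × g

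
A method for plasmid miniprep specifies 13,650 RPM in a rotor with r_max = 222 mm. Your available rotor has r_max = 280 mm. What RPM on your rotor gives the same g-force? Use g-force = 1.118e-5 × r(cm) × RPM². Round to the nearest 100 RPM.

12200 RPM

Original rotor: r = 222 mm = 22.2 cm
RCF_original = 1.118 × 10⁻⁵ × 22.2 × (13650)² = 1.118 × 10⁻⁵ × 22.2 × 186,322,500 ≈ 46,244.5 × g
Your rotor: r = 280 mm = 28.0 cm
46,244.5 = 1.118 × 10⁻⁵ × 28 × N²
N² = 46,244.5 / (31.304 × 10⁻⁵) = 147,727,128
N ≈ √147,727,128 ≈ 12,154.3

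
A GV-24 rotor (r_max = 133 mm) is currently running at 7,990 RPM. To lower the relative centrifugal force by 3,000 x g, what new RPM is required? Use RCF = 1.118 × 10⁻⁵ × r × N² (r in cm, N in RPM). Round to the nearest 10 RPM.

6610 RPM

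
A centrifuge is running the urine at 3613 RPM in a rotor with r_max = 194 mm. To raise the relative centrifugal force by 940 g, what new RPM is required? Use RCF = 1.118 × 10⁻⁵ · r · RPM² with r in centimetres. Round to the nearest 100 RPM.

4200 RPM

r = 194 mm = 19.4 cm
Current RCF = 1.118 × 10⁻⁵ × 19.4 × (3613)² = 1.118 × 10⁻⁵ × 19.4 × 13,053,769 ≈ 2,831.3 × g
Target RCF = 2,831.3 + 940 = 3,771.3 × g
N² = 3,771.3 / (21.6892 × 10⁻⁵) = 17,387,917
N ≈ √17,387,917 ≈ 4,169.9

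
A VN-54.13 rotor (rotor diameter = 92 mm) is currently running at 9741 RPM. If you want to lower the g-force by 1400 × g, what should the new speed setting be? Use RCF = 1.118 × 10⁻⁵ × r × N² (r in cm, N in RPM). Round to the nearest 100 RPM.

r = 92 mm / 2 = 46 mm = 4.6 cm
Current RCF = 1.118 × 10⁻⁵ × 4.6 × (9741)² = 1.118 × 10⁻⁵ × 4.6 × 94,887,081 ≈ 4,879.9 × g
Target RCF = 4,879.9 − 1,400 = 3,479.9 × g
N² = 3,479.9 / (5.1428 × 10⁻⁵) = 67,665,474
N ≈ √67,665,474 ≈ 8,225.9

≈ 8200 RPM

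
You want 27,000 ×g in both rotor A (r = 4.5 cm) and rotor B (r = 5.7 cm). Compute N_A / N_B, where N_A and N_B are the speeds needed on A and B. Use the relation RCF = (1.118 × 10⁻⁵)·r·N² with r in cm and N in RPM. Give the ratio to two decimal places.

At fixed RCF, N ∝ 1/√r, so N_A/N_B = √(r_B/r_A) = √(5.7/4.5) = √1.266667 = 1.1255.

1.13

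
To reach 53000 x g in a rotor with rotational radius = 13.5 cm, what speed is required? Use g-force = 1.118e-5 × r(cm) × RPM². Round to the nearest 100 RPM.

RCF = 1.118 × 10⁻⁵ × r × N²
53,000 = 1.118 × 10⁻⁵ × 13.5 × N²
N² = 53,000 / (15.093 × 10⁻⁵) = 351,156,165
N ≈ √351,156,165 ≈ 18,739.2

18700 RPM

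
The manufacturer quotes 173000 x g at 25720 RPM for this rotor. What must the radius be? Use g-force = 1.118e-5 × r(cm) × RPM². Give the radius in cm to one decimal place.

r ≈ 23.4 cm

173000 = 1.118 × 10⁻⁵ × r × (25720)²
r = 173000 / (1.118 × 10⁻⁵ × 661,518,400) = 173000 / 7395.776 ≈ 23.392 cm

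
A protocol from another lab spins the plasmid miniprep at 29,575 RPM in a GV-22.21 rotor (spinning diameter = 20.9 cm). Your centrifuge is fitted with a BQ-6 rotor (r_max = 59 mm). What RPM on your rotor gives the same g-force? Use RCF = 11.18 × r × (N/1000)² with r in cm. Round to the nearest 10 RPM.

Original rotor: r = 20.9 / 2 = 10.45 cm
RCF = 11.18 × r × (N/1000)²
RCF_original = 11.18 × 10.45 × (29.575)² = 11.18 × 10.45 × 874.680625 ≈ 102,189.8 × g
Your rotor: r = 59 mm = 5.9 cm
102,189.8 = 11.18 × 5.9 × (N/1000)²
(N/1000)² = 102,189.8 / 65.962 = 1549.222
N = 1000 × √1549.222 ≈ 39,360.2

≈ 39360 RPM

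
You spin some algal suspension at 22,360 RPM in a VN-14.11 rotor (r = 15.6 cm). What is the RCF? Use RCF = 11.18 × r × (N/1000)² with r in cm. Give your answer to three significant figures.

RCF = 11.18 × r × (N/1000)²
RCF = 11.18 × 15.6 × (22.36)² = 11.18 × 15.6 × 499.9696 ≈ 87,198.7 × g

87200 x g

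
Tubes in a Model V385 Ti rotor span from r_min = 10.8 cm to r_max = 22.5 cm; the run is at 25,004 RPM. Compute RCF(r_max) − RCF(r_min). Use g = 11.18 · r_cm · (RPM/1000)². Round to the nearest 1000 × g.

82000 x g

RCF_max = 11.18 × 22.5 × (25.004)² = 11.18 × 22.5 × 625.200016 ≈ 157,269.1 × g
RCF_min = 11.18 × 10.8 × (25.004)² = 11.18 × 10.8 × 625.200016 ≈ 75,489.2 × g
ΔRCF = 157,269.1 − 75,489.2 = 81,779.9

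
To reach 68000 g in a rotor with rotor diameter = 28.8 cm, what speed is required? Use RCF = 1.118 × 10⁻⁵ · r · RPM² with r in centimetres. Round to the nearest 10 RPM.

≈ 20550 RPM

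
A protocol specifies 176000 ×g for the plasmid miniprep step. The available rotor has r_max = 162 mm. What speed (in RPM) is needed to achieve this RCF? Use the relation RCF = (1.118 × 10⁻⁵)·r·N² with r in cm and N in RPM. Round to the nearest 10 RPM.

r = 162 mm = 16.2 cm
176,000 = 1.118 × 10⁻⁵ × 16.2 × N²
N² = 176,000 / (18.1116 × 10⁻⁵) = 971,752,910
N ≈ √971,752,910 ≈ 31,173.0

≈ 31170 RPM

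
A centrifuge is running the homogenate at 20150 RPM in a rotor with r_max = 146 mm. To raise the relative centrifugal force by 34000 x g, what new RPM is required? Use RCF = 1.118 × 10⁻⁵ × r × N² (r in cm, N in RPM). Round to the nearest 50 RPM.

r = 146 mm = 14.6 cm
Current RCF = 1.118 × 10⁻⁵ × 14.6 × (20150)² = 1.118 × 10⁻⁵ × 14.6 × 406,022,500 ≈ 66,274.2 × g
Target RCF = 66,274.2 + 34,000 = 100,274.2 × g
N² = 100,274.2 / (16.3228 × 10⁻⁵) = 614,319,847
N ≈ √614,319,847 ≈ 24,785.5

N₂ ≈ 24800 RPM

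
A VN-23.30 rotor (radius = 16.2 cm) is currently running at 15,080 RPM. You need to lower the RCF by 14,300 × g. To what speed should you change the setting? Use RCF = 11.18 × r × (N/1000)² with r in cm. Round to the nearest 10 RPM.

Current RCF = 11.18 × 16.2 × (15.08)² = 11.18 × 16.2 × 227.4064 ≈ 41,186.9 × g
Target RCF = 41,186.9 − 14,300 = 26,886.9 × g
(N/1000)² = 26,886.9 / 181.116 = 148.4513
N = 1000 × √148.4513 ≈ 12,184.1

≈ 12180 RPM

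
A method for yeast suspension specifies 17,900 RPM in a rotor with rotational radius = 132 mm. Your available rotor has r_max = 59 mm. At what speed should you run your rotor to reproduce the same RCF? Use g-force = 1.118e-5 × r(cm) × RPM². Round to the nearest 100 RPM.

Original rotor: r = 132 mm = 13.2 cm
RCF_original = 1.118 × 10⁻⁵ × 13.2 × (17900)² = 1.118 × 10⁻⁵ × 13.2 × 320,410,000 ≈ 47,284.8 × g
Your rotor: r = 59 mm = 5.9 cm
47,284.8 = 1.118 × 10⁻⁵ × 5.9 × N²
N² = 47,284.8 / (6.5962 × 10⁻⁵) = 716,849,095
N ≈ √716,849,095 ≈ 26,774.0

26800 RPM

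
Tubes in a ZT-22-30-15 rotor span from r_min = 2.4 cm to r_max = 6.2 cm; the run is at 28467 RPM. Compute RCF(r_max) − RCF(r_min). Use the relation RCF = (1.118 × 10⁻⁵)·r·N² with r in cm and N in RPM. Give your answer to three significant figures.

ΔRCF ≈ 34400 g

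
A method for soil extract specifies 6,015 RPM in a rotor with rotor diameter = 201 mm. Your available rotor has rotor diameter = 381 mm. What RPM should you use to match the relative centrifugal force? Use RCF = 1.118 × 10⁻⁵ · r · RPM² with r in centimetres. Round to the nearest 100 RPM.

Original rotor: r = 201 mm / 2 = 100.5 mm = 10.05 cm
RCF_original = 1.118 × 10⁻⁵ × 10.05 × (6015)² = 1.118 × 10⁻⁵ × 10.05 × 36,180,225 ≈ 4,065.2 × g
Your rotor: r = 381 mm / 2 = 190.5 mm = 19.05 cm
4,065.2 = 1.118 × 10⁻⁵ × 19.05 × N²
N² = 4,065.2 / (21.2979 × 10⁻⁵) = 19,087,328
N ≈ √19,087,328 ≈ 4,368.9

4400 RPM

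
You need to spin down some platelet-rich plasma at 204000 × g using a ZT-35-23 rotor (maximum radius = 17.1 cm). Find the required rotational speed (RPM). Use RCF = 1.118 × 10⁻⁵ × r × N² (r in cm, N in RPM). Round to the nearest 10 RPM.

204,000 = 1.118 × 10⁻⁵ × 17.1 × N²
N² = 204,000 / (19.1178 × 10⁻⁵) = 1,067,068,387
N ≈ √1,067,068,387 ≈ 32,666.0

≈ 32670 RPM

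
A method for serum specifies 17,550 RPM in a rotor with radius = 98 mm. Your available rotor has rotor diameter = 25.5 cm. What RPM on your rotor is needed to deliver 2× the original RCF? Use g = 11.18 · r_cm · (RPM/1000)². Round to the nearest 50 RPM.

≈ 21750 RPM

Original rotor: r = 98 mm = 9.8 cm
RCF = 11.18 × r × (N/1000)²
RCF_original = 11.18 × 9.8 × (17.55)² = 11.18 × 9.8 × 308.0025 ≈ 33,746 × g
Target RCF = 2 × 33,746 ≈ 67,492 × g
Your rotor: r = 25.5 / 2 = 12.75 cm
67,492 = 11.18 × 12.75 × (N/1000)²
(N/1000)² = 67,492 / 142.545 = 473.4786
N = 1000 × √473.4786 ≈ 21,759.6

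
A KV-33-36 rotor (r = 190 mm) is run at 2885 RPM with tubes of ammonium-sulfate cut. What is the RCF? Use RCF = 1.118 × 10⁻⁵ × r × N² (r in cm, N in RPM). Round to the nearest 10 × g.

RCF ≈ 1770 x g

r = 190 mm = 19.0 cm
RCF = 1.118 × 10⁻⁵ × 19 × (2885)² = 1.118 × 10⁻⁵ × 19 × 8,323,225 ≈ 1,768 × g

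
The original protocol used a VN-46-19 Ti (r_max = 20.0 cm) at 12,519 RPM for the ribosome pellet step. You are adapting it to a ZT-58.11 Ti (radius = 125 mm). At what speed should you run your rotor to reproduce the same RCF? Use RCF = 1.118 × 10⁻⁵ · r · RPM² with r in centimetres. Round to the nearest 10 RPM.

15840 RPM

RCF_original = 1.118 × 10⁻⁵ × 20 × (12519)² = 1.118 × 10⁻⁵ × 20 × 156,725,361 ≈ 35,043.8 × g
Your rotor: r = 125 mm = 12.5 cm
35,043.8 = 1.118 × 10⁻⁵ × 12.5 × N²
N² = 35,043.8 / (13.975 × 10⁻⁵) = 250,760,644
N ≈ √250,760,644 ≈ 15,835.4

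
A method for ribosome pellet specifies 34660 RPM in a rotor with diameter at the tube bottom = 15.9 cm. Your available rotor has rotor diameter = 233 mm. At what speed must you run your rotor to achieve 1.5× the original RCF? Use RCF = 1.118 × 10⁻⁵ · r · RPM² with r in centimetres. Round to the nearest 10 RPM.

35070 RPM

Original rotor: r = 15.9 / 2 = 7.95 cm
RCF_original = 1.118 × 10⁻⁵ × 7.95 × (34660)² = 1.118 × 10⁻⁵ × 7.95 × 1,201,315,600 ≈ 106,774.1 × g
Target RCF = 1.5 × 106,774.1 ≈ 160,161.2 × g
Your rotor: r = 233 mm / 2 = 116.5 mm = 11.65 cm
160,161.2 = 1.118 × 10⁻⁵ × 11.65 × N²
N² = 160,161.2 / (13.0247 × 10⁻⁵) = 1,229,672,852
N ≈ √1,229,672,852 ≈ 35,066.7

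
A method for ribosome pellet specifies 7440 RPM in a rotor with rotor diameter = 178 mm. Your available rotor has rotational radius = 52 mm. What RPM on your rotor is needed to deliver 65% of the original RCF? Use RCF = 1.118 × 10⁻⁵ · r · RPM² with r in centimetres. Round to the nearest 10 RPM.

Original rotor: r = 178 mm / 2 = 89 mm = 8.9 cm
RCF_original = 1.118 × 10⁻⁵ × 8.9 × (7440)² = 1.118 × 10⁻⁵ × 8.9 × 55,353,600 ≈ 5,507.8 × g
Target RCF = 0.65 × 5,507.8 ≈ 3,580.1 × g
Your rotor: r = 52 mm = 5.2 cm
3,580.1 = 1.118 × 10⁻⁵ × 5.2 × N²
N² = 3,580.1 / (5.8136 × 10⁻⁵) = 61,581,464
N ≈ √61,581,464 ≈ 7,847.4

7850 RPM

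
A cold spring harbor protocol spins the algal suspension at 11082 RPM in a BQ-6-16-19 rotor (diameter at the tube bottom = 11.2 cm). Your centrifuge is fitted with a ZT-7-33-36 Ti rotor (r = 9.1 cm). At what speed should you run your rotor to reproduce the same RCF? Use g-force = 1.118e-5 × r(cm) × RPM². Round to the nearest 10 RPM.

≈ 8690 RPM

Original rotor: r = 11.2 / 2 = 5.6 cm
RCF_original = 1.118 × 10⁻⁵ × 5.6 × (11082)² = 1.118 × 10⁻⁵ × 5.6 × 122,810,724 ≈ 7,688.9 × g
7,688.9 = 1.118 × 10⁻⁵ × 9.1 × N²
N² = 7,688.9 / (10.1738 × 10⁻⁵) = 75,575,498
N ≈ √75,575,498 ≈ 8,693.4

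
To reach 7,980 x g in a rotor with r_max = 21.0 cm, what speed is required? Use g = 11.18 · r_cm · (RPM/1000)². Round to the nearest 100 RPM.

RCF = 11.18 × r × (N/1000)²
7,980 = 11.18 × 21 × (N/1000)²
(N/1000)² = 7,980 / 234.78 = 33.98927
N = 1000 × √33.98927 ≈ 5,830.0

5800 RPM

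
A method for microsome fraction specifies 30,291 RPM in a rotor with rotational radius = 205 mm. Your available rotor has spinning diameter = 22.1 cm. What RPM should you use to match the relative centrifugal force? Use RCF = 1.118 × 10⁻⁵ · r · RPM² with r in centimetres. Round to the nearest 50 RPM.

Original rotor: r = 205 mm = 20.5 cm
RCF = 1.118 × 10⁻⁵ × r × N²
RCF_original = 1.118 × 10⁻⁵ × 20.5 × (30291)² = 1.118 × 10⁻⁵ × 20.5 × 917,544,681 ≈ 210,292.1 × g
Your rotor: r = 22.1 / 2 = 11.05 cm
210,292.1 = 1.118 × 10⁻⁵ × 11.05 × N²
N² = 210,292.1 / (12.3539 × 10⁻⁵) = 1,702,232,493
N ≈ √1,702,232,493 ≈ 41,258.1

≈ 41250 RPM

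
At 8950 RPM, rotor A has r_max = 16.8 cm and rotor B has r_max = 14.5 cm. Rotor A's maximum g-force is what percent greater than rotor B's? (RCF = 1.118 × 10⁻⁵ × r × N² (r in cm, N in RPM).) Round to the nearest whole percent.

At equal RPM, RCF scales linearly with r: ratio = 16.8 / 14.5 = 1.1586.
So rotor A delivers 15.9% more g-force.

16%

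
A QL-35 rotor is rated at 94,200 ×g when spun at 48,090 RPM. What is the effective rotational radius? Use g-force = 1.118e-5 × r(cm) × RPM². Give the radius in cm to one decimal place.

94200 = 1.118 × 10⁻⁵ × r × (48090)²
r = 94200 / (1.118 × 10⁻⁵ × 2,312,648,100) = 94200 / 25855.41 ≈ 3.643 cm

≈ 3.6 cm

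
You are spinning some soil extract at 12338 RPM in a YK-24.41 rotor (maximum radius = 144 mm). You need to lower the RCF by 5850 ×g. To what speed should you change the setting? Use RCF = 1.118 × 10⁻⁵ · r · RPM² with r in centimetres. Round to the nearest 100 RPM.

N₂ ≈ 10800 RPM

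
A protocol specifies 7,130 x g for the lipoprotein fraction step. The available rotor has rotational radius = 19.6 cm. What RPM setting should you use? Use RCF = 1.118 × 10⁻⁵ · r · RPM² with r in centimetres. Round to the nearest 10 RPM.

5700 RPM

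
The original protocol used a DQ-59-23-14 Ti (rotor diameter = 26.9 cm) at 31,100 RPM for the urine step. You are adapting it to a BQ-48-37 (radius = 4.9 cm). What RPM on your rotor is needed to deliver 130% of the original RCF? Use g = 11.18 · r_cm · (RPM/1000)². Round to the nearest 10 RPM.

≈ 58750 RPM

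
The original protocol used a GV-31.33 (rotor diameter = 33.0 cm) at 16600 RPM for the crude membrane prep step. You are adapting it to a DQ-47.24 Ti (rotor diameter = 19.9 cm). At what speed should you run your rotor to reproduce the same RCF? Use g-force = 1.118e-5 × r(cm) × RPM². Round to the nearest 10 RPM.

Original rotor: r = 33.0 / 2 = 16.5 cm
RCF_original = 1.118 × 10⁻⁵ × 16.5 × (16600)² = 1.118 × 10⁻⁵ × 16.5 × 275,560,000 ≈ 50,832.6 × g
Your rotor: r = 19.9 / 2 = 9.95 cm
50,832.6 = 1.118 × 10⁻⁵ × 9.95 × N²
N² = 50,832.6 / (11.1241 × 10⁻⁵) = 456,959,215
N ≈ √456,959,215 ≈ 21,376.6

≈ 21380 RPM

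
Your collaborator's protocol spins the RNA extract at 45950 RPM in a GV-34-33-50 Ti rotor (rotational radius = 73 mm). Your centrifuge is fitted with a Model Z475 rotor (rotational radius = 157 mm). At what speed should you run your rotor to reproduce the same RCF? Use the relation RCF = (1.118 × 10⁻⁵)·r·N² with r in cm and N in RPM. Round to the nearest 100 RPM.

≈ 31300 RPM

Original rotor: r = 73 mm = 7.3 cm
RCF = 1.118 × 10⁻⁵ × r × N²
RCF_original = 1.118 × 10⁻⁵ × 7.3 × (45950)² = 1.118 × 10⁻⁵ × 7.3 × 2,111,402,500 ≈ 172,320 × g
Your rotor: r = 157 mm = 15.7 cm
172,320 = 1.118 × 10⁻⁵ × 15.7 × N²
N² = 172,320 / (17.5526 × 10⁻⁵) = 981,734,900
N ≈ √981,734,900 ≈ 31,332.6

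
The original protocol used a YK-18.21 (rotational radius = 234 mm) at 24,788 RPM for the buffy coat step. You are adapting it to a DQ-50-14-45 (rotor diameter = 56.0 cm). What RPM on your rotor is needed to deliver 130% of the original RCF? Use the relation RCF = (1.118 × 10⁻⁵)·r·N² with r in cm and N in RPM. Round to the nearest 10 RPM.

Original rotor: r = 234 mm = 23.4 cm
RCF = 1.118 × 10⁻⁵ × r × N²
RCF_original = 1.118 × 10⁻⁵ × 23.4 × (24788)² = 1.118 × 10⁻⁵ × 23.4 × 614,444,944 ≈ 160,746.2 × g
Target RCF = 1.3 × 160,746.2 ≈ 208,970.1 × g
Your rotor: r = 56.0 / 2 = 28 cm
208,970.1 = 1.118 × 10⁻⁵ × 28 × N²
N² = 208,970.1 / (31.304 × 10⁻⁵) = 667,550,792
N ≈ √667,550,792 ≈ 25,837.0

25840 RPM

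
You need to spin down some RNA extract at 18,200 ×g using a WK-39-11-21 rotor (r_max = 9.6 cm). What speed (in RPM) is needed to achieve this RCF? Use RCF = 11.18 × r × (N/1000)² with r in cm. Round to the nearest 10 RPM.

13020 RPM

RCF = 11.18 × r × (N/1000)²
18,200 = 11.18 × 9.6 × (N/1000)²
(N/1000)² = 18,200 / 107.328 = 169.5736
N = 1000 × √169.5736 ≈ 13,022.0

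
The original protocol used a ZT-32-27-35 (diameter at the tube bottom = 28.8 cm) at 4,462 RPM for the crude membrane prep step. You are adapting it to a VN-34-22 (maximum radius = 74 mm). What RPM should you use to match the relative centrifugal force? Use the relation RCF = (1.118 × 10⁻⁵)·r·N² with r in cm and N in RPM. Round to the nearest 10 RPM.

Original rotor: r = 28.8 / 2 = 14.4 cm
RCF_original = 1.118 × 10⁻⁵ × 14.4 × (4462)² = 1.118 × 10⁻⁵ × 14.4 × 19,909,444 ≈ 3,205.3 × g
Your rotor: r = 74 mm = 7.4 cm
3,205.3 = 1.118 × 10⁻⁵ × 7.4 × N²
N² = 3,205.3 / (8.2732 × 10⁻⁵) = 38,743,171
N ≈ √38,743,171 ≈ 6,224.4

≈ 6220 RPM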